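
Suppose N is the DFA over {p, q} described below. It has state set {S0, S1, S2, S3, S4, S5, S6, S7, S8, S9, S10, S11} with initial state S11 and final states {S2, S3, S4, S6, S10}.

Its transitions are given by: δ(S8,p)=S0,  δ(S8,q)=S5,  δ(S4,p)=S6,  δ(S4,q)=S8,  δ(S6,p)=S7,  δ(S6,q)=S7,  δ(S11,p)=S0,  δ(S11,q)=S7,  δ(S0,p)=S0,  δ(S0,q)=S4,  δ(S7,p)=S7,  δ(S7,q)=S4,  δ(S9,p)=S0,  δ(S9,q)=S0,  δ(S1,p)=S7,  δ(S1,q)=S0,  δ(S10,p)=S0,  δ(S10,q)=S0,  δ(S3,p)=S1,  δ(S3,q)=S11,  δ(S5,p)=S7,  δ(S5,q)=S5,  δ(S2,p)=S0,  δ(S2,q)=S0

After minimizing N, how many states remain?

First remove the unreachable states {S1,S2,S3,S9,S10}; 7 states remain.
Initial partition by acceptance: {S4,S6} | {S0,S5,S7,S8,S11}.
Split {S4,S6} by δ(·,p) → {S4} and {S6}.
Refine {S0,S5,S7,S8,S11} on symbol q: members go to different blocks, giving {S5,S8,S11} and {S0,S7}.
On input q, block {S5,S8,S11} splits into {S5,S8} and {S11}.
No further refinement is possible. Final partition (5 blocks): {S4} | {S5,S8} | {S6} | {S0,S7} | {S11}.

5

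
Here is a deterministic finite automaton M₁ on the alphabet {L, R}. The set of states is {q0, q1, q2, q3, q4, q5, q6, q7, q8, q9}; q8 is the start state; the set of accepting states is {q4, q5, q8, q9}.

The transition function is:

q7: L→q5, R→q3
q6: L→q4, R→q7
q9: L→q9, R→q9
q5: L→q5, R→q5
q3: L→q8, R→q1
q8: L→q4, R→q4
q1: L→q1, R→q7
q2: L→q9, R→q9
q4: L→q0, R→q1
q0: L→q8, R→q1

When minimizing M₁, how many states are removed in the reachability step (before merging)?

No path from q8 leads to q2, q6, q9; the other 7 states are all reachable.

3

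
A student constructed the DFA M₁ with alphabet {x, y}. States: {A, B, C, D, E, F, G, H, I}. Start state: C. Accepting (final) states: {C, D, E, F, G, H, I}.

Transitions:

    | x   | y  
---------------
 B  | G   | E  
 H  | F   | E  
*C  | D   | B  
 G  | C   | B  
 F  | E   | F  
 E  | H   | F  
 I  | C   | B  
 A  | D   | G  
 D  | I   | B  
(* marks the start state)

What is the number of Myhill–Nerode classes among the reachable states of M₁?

3

First remove the unreachable states {A}; 8 states remain.
P0 = {C,D,E,F,G,H,I} | {B}.
Split {C,D,E,F,G,H,I} by δ(·,y) → {C,D,G,I} and {E,F,H}.
Stable partition: {C,D,G,I} | {B} | {E,F,H} — 3 equivalence classes.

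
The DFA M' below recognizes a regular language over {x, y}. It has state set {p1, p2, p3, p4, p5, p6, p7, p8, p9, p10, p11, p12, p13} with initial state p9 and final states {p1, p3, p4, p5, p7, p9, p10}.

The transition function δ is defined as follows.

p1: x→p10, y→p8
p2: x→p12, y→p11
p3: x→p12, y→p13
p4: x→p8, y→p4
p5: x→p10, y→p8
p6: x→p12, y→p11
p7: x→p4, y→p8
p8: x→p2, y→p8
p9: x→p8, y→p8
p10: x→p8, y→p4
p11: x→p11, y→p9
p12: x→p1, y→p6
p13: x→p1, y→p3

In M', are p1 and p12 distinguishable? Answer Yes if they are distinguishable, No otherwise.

States {p3,p5,p7,p13} cannot be reached from the start state, so discard them.
Initial partition by acceptance: {p1,p4,p9,p10} | {p2,p6,p8,p11,p12}.
Split {p1,p4,p9,p10} by δ(·,x) → {p4,p9,p10} and {p1}.
Refine {p4,p9,p10} on symbol y: members go to different blocks, giving {p4,p10} and {p9}.
Refine {p2,p6,p8,p11,p12} on symbol x: members go to different blocks, giving {p2,p6,p8,p11} and {p12}.
On input x, block {p2,p6,p8,p11} splits into {p2,p6} and {p8,p11}.
Split {p8,p11} by δ(·,x) → {p8} and {p11}.
The partition is now stable with 7 blocks: {p4,p10} | {p2,p6} | {p1} | {p9} | {p12} | {p8} | {p11}.
p1 and p12 end up in different blocks, so they are distinguishable. For instance, the string 'ε' is accepted from only p1.

Yes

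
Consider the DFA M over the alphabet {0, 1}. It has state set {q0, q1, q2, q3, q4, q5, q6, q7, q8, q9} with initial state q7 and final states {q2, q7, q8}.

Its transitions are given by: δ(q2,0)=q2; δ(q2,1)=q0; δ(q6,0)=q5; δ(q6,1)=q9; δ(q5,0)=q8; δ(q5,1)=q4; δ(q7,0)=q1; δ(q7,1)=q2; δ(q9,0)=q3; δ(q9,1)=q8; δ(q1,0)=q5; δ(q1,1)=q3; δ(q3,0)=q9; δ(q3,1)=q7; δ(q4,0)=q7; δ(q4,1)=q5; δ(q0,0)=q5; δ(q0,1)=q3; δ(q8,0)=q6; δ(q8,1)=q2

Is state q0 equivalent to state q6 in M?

Yes

Every state is reachable, so we keep all 10.
P0 = {q2,q7,q8} | {q0,q1,q3,q4,q5,q6,q9}.
On input 0, block {q2,q7,q8} splits into {q7,q8} and {q2}.
On input 0, block {q0,q1,q3,q4,q5,q6,q9} splits into {q0,q1,q3,q6,q9} and {q4,q5}.
On input 0, block {q0,q1,q3,q6,q9} splits into {q0,q1,q6} and {q3,q9}.
No further refinement is possible. Final partition (5 blocks): {q7,q8} | {q0,q1,q6} | {q2} | {q4,q5} | {q3,q9}.
q0 and q6 lie in the same block of the stable partition, so they are equivalent — no string distinguishes them.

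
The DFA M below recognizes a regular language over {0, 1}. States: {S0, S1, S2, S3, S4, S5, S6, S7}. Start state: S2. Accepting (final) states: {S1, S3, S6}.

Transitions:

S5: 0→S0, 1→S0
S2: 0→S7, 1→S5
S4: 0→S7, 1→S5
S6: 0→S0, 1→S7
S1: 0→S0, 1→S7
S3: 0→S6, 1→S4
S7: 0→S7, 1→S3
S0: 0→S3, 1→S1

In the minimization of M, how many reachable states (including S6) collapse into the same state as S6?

2

All states are reachable from the start state.
P0 = {S1,S3,S6} | {S0,S2,S4,S5,S7}.
On input 0, block {S1,S3,S6} splits into {S1,S6} and {S3}.
Split {S0,S2,S4,S5,S7} by δ(·,0) → {S2,S4,S5,S7} and {S0}.
On input 0, block {S2,S4,S5,S7} splits into {S2,S4,S7} and {S5}.
Split {S2,S4,S7} by δ(·,1) → {S2,S4} and {S7}.
The partition is now stable with 6 blocks: {S1,S6} | {S2,S4} | {S3} | {S0} | {S5} | {S7}.
State S6 belongs to the block {S1,S6}, which has 2 states.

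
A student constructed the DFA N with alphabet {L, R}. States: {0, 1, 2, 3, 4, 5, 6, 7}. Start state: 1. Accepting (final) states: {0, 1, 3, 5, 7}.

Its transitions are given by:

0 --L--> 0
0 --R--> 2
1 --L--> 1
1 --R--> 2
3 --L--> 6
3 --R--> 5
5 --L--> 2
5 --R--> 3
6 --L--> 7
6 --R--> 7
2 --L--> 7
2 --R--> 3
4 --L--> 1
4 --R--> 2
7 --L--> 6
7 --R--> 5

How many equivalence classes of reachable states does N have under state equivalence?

3

States {0,4} cannot be reached from the start state, so discard them.
P0 = {1,3,5,7} | {2,6}.
Split {1,3,5,7} by δ(·,L) → {3,5,7} and {1}.
The partition is now stable with 3 blocks: {3,5,7} | {2,6} | {1}.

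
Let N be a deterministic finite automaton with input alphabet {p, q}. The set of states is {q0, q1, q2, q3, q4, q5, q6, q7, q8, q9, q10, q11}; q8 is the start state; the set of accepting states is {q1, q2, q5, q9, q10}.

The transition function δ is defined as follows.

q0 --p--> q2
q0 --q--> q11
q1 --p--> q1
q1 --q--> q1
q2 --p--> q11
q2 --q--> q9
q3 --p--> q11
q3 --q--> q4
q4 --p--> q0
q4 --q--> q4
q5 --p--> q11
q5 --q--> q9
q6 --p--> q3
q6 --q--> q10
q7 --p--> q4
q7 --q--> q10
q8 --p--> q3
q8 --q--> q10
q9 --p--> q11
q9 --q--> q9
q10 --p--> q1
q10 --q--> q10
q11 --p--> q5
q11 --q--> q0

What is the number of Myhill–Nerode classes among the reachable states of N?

Reachable states from the start: {q0,q1,q2,q3,q4,q5,q8,q9,q10,q11}. Unreachable: {q6,q7} — drop them.
P0 = {q1,q2,q5,q9,q10} | {q0,q3,q4,q8,q11}.
Split {q1,q2,q5,q9,q10} by δ(·,p) → {q2,q5,q9} and {q1,q10}.
Refine {q0,q3,q4,q8,q11} on symbol p: members go to different blocks, giving {q3,q4,q8} and {q0,q11}.
On input p, block {q3,q4,q8} splits into {q3,q4} and {q8}.
The partition is now stable with 5 blocks: {q2,q5,q9} | {q3,q4} | {q1,q10} | {q0,q11} | {q8}.

5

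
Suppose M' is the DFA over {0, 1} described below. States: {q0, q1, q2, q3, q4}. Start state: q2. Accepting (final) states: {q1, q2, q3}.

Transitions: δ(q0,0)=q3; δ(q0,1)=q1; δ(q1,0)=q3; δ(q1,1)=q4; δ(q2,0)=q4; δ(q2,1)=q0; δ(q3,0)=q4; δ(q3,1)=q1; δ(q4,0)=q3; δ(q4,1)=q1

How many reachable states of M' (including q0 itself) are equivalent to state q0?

All states are reachable from the start state.
Initial partition by acceptance: {q1,q2,q3} | {q0,q4}.
Refine {q1,q2,q3} on symbol 0: members go to different blocks, giving {q2,q3} and {q1}.
Split {q2,q3} by δ(·,1) → {q2} and {q3}.
No further refinement is possible. Final partition (4 blocks): {q2} | {q0,q4} | {q1} | {q3}.
State q0 belongs to the block {q0,q4}, which has 2 states.

2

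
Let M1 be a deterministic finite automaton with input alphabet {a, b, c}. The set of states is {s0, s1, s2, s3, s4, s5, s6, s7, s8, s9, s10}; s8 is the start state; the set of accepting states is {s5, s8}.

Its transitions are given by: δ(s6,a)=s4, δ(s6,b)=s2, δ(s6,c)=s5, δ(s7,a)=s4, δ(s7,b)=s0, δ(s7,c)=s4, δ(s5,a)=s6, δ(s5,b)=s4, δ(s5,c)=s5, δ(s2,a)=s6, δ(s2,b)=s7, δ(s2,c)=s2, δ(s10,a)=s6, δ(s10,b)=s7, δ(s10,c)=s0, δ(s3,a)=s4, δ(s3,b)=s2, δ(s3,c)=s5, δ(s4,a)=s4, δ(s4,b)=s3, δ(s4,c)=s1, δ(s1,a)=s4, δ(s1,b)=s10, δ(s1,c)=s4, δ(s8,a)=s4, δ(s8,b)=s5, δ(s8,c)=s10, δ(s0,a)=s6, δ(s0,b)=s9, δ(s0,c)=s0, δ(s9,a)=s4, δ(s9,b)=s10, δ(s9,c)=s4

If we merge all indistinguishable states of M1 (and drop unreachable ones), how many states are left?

Every state is reachable, so we keep all 11.
Start with accepting vs non-accepting: {s5,s8} | {s0,s1,s2,s3,s4,s6,s7,s9,s10}.
Split {s5,s8} by δ(·,b) → {s5} and {s8}.
Refine {s0,s1,s2,s3,s4,s6,s7,s9,s10} on symbol c: members go to different blocks, giving {s0,s1,s2,s4,s7,s9,s10} and {s3,s6}.
Split {s0,s1,s2,s4,s7,s9,s10} by δ(·,a) → {s1,s4,s7,s9} and {s0,s2,s10}.
Refine {s1,s4,s7,s9} on symbol b: members go to different blocks, giving {s1,s7,s9} and {s4}.
No further refinement is possible. Final partition (6 blocks): {s5} | {s1,s7,s9} | {s8} | {s3,s6} | {s0,s2,s10} | {s4}.

6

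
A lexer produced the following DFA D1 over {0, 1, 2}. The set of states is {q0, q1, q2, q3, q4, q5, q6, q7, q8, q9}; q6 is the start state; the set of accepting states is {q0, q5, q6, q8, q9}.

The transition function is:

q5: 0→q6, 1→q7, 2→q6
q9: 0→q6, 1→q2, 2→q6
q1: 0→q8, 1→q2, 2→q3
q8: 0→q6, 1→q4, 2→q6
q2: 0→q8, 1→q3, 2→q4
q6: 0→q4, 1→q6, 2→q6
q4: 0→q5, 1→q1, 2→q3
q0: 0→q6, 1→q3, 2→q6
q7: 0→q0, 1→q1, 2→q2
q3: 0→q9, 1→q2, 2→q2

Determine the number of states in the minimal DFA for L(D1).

3

Every state is reachable, so we keep all 10.
Start with accepting vs non-accepting: {q0,q5,q6,q8,q9} | {q1,q2,q3,q4,q7}.
Split {q0,q5,q6,q8,q9} by δ(·,0) → {q0,q5,q8,q9} and {q6}.
Stable partition: {q0,q5,q8,q9} | {q1,q2,q3,q4,q7} | {q6} — 3 equivalence classes.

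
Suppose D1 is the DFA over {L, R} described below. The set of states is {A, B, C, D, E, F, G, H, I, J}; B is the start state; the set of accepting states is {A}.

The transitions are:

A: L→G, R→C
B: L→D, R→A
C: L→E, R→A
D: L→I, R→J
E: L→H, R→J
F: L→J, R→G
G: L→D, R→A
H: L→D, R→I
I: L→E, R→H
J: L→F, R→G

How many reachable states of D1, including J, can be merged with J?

All states are reachable from the start state.
Start with accepting vs non-accepting: {A} | {B,C,D,E,F,G,H,I,J}.
On input R, block {B,C,D,E,F,G,H,I,J} splits into {D,E,F,H,I,J} and {B,C,G}.
Refine {D,E,F,H,I,J} on symbol R: members go to different blocks, giving {D,E,H,I} and {F,J}.
Split {D,E,H,I} by δ(·,R) → {D,E} and {H,I}.
Stable partition: {A} | {D,E} | {B,C,G} | {F,J} | {H,I} — 5 equivalence classes.
State J belongs to the block {F,J}, which has 2 states.

2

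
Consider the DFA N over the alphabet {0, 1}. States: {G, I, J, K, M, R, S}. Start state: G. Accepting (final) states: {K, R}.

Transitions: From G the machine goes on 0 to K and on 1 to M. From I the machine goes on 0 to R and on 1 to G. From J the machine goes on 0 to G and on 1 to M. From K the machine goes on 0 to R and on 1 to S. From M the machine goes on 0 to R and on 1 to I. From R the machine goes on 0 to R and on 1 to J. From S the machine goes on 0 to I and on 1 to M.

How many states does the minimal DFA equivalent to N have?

Initial partition by acceptance: {K,R} | {G,I,J,M,S}.
Split {G,I,J,M,S} by δ(·,0) → {G,I,M} and {J,S}.
The partition is now stable with 3 blocks: {K,R} | {G,I,M} | {J,S}.

3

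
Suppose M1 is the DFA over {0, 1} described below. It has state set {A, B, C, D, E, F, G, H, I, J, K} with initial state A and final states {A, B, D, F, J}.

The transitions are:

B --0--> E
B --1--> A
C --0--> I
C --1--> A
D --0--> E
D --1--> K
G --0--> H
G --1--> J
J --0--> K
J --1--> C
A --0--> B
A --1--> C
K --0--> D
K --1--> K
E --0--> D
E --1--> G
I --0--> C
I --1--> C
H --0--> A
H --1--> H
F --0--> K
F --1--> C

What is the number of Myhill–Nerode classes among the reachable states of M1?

10

Reachable states from the start: {A,B,C,D,E,G,H,I,J,K}. Unreachable: {F} — drop them.
P0 = {A,B,D,J} | {C,E,G,H,I,K}.
On input 0, block {A,B,D,J} splits into {B,D,J} and {A}.
Split {B,D,J} by δ(·,1) → {D,J} and {B}.
Split {C,E,G,H,I,K} by δ(·,0) → {C,G,I} and {E,K} and {H}.
Split {D,J} by δ(·,1) → {D} and {J}.
On input 0, block {C,G,I} splits into {C,I} and {G}.
Refine {C,I} on symbol 1: members go to different blocks, giving {C} and {I}.
On input 1, block {E,K} splits into {E} and {K}.
No further refinement is possible. Final partition (10 blocks): {D} | {C} | {A} | {B} | {E} | {H} | {J} | {G} | {I} | {K}.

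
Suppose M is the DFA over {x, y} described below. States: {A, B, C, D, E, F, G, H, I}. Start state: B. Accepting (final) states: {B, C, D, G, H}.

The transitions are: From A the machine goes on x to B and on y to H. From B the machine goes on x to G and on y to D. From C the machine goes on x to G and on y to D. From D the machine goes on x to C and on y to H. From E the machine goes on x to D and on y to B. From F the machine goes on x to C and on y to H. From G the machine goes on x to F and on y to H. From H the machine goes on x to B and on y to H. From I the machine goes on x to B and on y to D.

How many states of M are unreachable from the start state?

No path from B leads to A, E, I; the other 6 states are all reachable.

3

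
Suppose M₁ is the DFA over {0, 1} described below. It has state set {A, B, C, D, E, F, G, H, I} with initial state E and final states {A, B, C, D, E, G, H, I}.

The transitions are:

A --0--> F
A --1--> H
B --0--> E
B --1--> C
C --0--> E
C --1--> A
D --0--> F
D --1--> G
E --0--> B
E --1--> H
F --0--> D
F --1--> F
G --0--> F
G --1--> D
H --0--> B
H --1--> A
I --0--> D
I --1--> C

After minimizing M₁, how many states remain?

5

First remove the unreachable states {I}; 8 states remain.
P0 = {A,B,C,D,E,G,H} | {F}.
Split {A,B,C,D,E,G,H} by δ(·,0) → {B,C,E,H} and {A,D,G}.
Refine {B,C,E,H} on symbol 1: members go to different blocks, giving {B,E} and {C,H}.
On input 1, block {A,D,G} splits into {D,G} and {A}.
Stable partition: {B,E} | {F} | {D,G} | {C,H} | {A} — 5 equivalence classes.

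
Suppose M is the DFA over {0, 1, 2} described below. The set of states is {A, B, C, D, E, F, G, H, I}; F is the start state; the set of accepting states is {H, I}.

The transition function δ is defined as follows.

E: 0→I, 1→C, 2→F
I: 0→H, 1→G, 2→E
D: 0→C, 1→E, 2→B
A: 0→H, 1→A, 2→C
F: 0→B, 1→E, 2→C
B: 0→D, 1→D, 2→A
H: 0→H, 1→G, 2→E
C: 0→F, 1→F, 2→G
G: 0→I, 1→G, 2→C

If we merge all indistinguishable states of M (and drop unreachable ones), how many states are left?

5

Every state is reachable, so we keep all 9.
P0 = {H,I} | {A,B,C,D,E,F,G}.
On input 0, block {A,B,C,D,E,F,G} splits into {B,C,D,F} and {A,E,G}.
Split {B,C,D,F} by δ(·,1) → {B,C} and {D,F}.
Refine {A,E,G} on symbol 1: members go to different blocks, giving {A,G} and {E}.
The partition is now stable with 5 blocks: {H,I} | {B,C} | {A,G} | {D,F} | {E}.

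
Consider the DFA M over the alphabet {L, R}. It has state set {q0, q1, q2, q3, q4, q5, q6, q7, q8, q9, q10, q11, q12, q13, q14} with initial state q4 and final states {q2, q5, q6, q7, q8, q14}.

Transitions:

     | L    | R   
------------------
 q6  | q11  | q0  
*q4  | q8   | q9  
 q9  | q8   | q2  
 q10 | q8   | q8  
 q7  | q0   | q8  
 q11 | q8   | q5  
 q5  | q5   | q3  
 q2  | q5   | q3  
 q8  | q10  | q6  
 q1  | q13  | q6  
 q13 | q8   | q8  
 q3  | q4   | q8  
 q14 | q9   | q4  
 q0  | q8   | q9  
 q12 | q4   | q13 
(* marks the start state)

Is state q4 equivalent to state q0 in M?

States {q1,q7,q12,q13,q14} cannot be reached from the start state, so discard them.
Initial partition by acceptance: {q2,q5,q6,q8} | {q0,q3,q4,q9,q10,q11}.
On input L, block {q2,q5,q6,q8} splits into {q2,q5} and {q6,q8}.
On input L, block {q0,q3,q4,q9,q10,q11} splits into {q0,q4,q9,q10,q11} and {q3}.
On input R, block {q0,q4,q9,q10,q11} splits into {q0,q4} and {q9,q11} and {q10}.
Refine {q6,q8} on symbol L: members go to different blocks, giving {q6} and {q8}.
No further refinement is possible. Final partition (7 blocks): {q2,q5} | {q0,q4} | {q6} | {q3} | {q9,q11} | {q10} | {q8}.
q4 and q0 lie in the same block of the stable partition, so they are equivalent — no string distinguishes them.

Yes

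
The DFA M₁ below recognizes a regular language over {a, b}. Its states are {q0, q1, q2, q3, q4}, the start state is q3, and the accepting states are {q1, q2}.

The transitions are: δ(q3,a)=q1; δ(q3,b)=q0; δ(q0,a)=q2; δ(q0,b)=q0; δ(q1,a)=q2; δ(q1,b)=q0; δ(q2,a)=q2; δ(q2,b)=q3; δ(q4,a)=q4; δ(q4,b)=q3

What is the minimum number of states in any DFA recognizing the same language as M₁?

First remove the unreachable states {q4}; 4 states remain.
Initial partition by acceptance: {q1,q2} | {q0,q3}.
The partition is now stable with 2 blocks: {q1,q2} | {q0,q3}.

2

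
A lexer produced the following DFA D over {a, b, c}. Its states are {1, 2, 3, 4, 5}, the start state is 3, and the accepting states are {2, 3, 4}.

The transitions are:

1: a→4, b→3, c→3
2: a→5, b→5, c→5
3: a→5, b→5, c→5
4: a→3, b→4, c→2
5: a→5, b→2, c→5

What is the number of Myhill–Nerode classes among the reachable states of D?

2

States {1,4} cannot be reached from the start state, so discard them.
Initial partition by acceptance: {2,3} | {5}.
No further refinement is possible. Final partition (2 blocks): {2,3} | {5}.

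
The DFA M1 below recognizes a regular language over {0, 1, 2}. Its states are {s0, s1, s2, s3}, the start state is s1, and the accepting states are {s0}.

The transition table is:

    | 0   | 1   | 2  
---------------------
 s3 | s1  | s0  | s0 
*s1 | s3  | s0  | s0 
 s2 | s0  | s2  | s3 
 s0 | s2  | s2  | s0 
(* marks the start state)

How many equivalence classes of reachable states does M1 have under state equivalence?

P0 = {s0} | {s1,s2,s3}.
Refine {s1,s2,s3} on symbol 0: members go to different blocks, giving {s1,s3} and {s2}.
No further refinement is possible. Final partition (3 blocks): {s0} | {s1,s3} | {s2}.

3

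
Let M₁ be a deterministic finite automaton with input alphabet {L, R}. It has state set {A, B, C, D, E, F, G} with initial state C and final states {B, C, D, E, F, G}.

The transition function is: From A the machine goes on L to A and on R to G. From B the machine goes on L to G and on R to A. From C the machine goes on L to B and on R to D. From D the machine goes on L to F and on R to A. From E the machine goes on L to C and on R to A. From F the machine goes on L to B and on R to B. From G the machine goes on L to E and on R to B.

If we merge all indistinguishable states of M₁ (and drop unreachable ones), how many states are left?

3

All states are reachable from the start state.
Initial partition by acceptance: {B,C,D,E,F,G} | {A}.
Refine {B,C,D,E,F,G} on symbol R: members go to different blocks, giving {B,D,E} and {C,F,G}.
No further refinement is possible. Final partition (3 blocks): {B,D,E} | {A} | {C,F,G}.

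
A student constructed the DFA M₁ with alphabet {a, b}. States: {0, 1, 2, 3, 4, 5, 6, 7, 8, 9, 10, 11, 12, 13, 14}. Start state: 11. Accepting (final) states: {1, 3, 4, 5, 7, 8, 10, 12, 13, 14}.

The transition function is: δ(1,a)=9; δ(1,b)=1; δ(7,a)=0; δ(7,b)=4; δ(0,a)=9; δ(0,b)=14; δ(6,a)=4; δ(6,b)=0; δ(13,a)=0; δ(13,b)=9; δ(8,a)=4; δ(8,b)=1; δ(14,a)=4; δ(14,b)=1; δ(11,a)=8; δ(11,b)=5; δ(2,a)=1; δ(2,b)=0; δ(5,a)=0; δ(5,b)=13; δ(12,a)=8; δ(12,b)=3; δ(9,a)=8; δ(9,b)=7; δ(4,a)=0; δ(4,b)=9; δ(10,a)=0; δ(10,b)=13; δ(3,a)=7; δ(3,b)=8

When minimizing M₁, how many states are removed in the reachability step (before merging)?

No path from 11 leads to 2, 3, 6, 10, 12; the other 10 states are all reachable.

5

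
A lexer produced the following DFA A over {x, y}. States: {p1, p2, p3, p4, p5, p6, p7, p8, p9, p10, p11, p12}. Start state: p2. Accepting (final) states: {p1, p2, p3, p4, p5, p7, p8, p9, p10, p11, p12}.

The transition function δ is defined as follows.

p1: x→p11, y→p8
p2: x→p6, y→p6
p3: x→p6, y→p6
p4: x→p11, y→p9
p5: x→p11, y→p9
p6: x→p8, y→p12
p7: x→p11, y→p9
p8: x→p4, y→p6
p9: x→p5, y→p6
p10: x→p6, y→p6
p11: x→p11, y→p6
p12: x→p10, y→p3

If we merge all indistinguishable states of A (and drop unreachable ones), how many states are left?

Reachable states from the start: {p2,p3,p4,p5,p6,p8,p9,p10,p11,p12}. Unreachable: {p1,p7} — drop them.
Initial partition by acceptance: {p2,p3,p4,p5,p8,p9,p10,p11,p12} | {p6}.
Refine {p2,p3,p4,p5,p8,p9,p10,p11,p12} on symbol x: members go to different blocks, giving {p4,p5,p8,p9,p11,p12} and {p2,p3,p10}.
Refine {p4,p5,p8,p9,p11,p12} on symbol x: members go to different blocks, giving {p4,p5,p8,p9,p11} and {p12}.
Refine {p4,p5,p8,p9,p11} on symbol y: members go to different blocks, giving {p8,p9,p11} and {p4,p5}.
Refine {p8,p9,p11} on symbol x: members go to different blocks, giving {p8,p9} and {p11}.
Stable partition: {p8,p9} | {p6} | {p2,p3,p10} | {p12} | {p4,p5} | {p11} — 6 equivalence classes.

6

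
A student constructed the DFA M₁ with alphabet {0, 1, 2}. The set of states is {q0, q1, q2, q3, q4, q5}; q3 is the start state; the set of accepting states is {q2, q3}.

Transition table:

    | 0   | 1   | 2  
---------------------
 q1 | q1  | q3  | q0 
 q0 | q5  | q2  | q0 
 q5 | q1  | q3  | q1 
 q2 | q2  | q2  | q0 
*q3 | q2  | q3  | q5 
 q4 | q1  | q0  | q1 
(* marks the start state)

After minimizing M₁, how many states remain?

2

Reachable states from the start: {q0,q1,q2,q3,q5}. Unreachable: {q4} — drop them.
P0 = {q2,q3} | {q0,q1,q5}.
No further refinement is possible. Final partition (2 blocks): {q2,q3} | {q0,q1,q5}.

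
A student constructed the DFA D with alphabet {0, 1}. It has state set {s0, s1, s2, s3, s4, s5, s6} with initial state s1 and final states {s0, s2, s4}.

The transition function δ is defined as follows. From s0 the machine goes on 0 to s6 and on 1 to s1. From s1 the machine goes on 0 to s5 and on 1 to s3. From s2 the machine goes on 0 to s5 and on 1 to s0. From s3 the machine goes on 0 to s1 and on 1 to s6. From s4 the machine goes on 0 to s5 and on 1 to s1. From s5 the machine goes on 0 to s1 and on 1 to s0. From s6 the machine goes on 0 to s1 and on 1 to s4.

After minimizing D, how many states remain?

First remove the unreachable states {s2}; 6 states remain.
P0 = {s0,s4} | {s1,s3,s5,s6}.
Refine {s1,s3,s5,s6} on symbol 1: members go to different blocks, giving {s1,s3} and {s5,s6}.
Split {s1,s3} by δ(·,0) → {s1} and {s3}.
Stable partition: {s0,s4} | {s1} | {s5,s6} | {s3} — 4 equivalence classes.

4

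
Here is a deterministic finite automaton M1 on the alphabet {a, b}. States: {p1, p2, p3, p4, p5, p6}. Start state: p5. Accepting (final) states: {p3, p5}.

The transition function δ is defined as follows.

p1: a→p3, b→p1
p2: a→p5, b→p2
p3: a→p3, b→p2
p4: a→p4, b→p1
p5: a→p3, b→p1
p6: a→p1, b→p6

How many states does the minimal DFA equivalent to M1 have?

2

States {p4,p6} cannot be reached from the start state, so discard them.
Initial partition by acceptance: {p3,p5} | {p1,p2}.
No further refinement is possible. Final partition (2 blocks): {p3,p5} | {p1,p2}.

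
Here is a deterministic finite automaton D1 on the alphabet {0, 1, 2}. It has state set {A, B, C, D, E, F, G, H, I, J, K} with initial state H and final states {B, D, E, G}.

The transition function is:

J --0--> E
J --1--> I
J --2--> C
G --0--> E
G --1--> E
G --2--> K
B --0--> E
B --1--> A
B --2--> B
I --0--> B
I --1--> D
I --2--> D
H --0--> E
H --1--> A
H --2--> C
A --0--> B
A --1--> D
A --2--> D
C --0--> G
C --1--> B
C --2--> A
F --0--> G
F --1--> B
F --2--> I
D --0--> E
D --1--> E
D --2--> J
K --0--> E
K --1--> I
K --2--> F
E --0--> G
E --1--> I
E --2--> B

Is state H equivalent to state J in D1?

Initial partition by acceptance: {B,D,E,G} | {A,C,F,H,I,J,K}.
On input 1, block {B,D,E,G} splits into {B,E} and {D,G}.
Split {B,E} by δ(·,0) → {B} and {E}.
On input 0, block {A,C,F,H,I,J,K} splits into {H,J,K} and {A,I} and {C,F}.
Stable partition: {B} | {H,J,K} | {D,G} | {E} | {A,I} | {C,F} — 6 equivalence classes.
H and J lie in the same block of the stable partition, so they are equivalent — no string distinguishes them.

Yes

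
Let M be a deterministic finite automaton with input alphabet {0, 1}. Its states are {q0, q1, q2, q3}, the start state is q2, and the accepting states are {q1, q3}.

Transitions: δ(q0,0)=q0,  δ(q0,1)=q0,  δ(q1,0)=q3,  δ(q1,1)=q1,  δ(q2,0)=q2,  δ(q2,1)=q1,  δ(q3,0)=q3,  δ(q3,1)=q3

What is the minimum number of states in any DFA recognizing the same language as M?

2

Reachable states from the start: {q1,q2,q3}. Unreachable: {q0} — drop them.
Initial partition by acceptance: {q1,q3} | {q2}.
No further refinement is possible. Final partition (2 blocks): {q1,q3} | {q2}.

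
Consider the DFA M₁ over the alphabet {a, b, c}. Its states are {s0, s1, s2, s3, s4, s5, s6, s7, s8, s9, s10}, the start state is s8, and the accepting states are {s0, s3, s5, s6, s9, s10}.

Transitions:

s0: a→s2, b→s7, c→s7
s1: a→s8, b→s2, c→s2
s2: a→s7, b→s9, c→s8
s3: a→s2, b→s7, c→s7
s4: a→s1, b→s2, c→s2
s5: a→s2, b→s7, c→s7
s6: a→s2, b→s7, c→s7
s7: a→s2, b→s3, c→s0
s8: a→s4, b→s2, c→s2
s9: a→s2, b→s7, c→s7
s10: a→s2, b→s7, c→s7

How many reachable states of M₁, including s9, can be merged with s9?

Reachable states from the start: {s0,s1,s2,s3,s4,s7,s8,s9}. Unreachable: {s5,s6,s10} — drop them.
Start with accepting vs non-accepting: {s0,s3,s9} | {s1,s2,s4,s7,s8}.
On input b, block {s1,s2,s4,s7,s8} splits into {s1,s4,s8} and {s2,s7}.
Refine {s2,s7} on symbol c: members go to different blocks, giving {s2} and {s7}.
Stable partition: {s0,s3,s9} | {s1,s4,s8} | {s2} | {s7} — 4 equivalence classes.
State s9 belongs to the block {s0,s3,s9}, which has 3 states.

3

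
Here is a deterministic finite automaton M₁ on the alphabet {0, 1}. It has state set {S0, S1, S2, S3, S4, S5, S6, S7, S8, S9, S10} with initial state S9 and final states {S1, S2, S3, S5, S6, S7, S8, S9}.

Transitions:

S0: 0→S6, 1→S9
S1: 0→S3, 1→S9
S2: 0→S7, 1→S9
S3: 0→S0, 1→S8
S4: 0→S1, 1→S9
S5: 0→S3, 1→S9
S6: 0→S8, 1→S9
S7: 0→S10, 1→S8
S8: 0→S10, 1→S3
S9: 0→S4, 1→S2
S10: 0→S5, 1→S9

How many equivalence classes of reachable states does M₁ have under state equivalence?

4

All states are reachable from the start state.
P0 = {S1,S2,S3,S5,S6,S7,S8,S9} | {S0,S4,S10}.
On input 0, block {S1,S2,S3,S5,S6,S7,S8,S9} splits into {S1,S2,S5,S6} and {S3,S7,S8,S9}.
On input 1, block {S3,S7,S8,S9} splits into {S3,S7,S8} and {S9}.
Stable partition: {S1,S2,S5,S6} | {S0,S4,S10} | {S3,S7,S8} | {S9} — 4 equivalence classes.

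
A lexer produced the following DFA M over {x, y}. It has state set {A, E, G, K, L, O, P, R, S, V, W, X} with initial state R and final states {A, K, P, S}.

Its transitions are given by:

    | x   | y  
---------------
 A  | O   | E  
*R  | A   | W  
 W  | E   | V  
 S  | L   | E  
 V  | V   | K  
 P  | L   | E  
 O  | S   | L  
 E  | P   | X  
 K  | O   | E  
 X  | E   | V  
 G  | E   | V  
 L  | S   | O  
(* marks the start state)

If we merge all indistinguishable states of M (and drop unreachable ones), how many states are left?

5

First remove the unreachable states {G}; 11 states remain.
Start with accepting vs non-accepting: {A,K,P,S} | {E,L,O,R,V,W,X}.
Split {E,L,O,R,V,W,X} by δ(·,x) → {E,L,O,R} and {V,W,X}.
On input y, block {E,L,O,R} splits into {L,O} and {E,R}.
Split {V,W,X} by δ(·,x) → {W,X} and {V}.
No further refinement is possible. Final partition (5 blocks): {A,K,P,S} | {L,O} | {W,X} | {E,R} | {V}.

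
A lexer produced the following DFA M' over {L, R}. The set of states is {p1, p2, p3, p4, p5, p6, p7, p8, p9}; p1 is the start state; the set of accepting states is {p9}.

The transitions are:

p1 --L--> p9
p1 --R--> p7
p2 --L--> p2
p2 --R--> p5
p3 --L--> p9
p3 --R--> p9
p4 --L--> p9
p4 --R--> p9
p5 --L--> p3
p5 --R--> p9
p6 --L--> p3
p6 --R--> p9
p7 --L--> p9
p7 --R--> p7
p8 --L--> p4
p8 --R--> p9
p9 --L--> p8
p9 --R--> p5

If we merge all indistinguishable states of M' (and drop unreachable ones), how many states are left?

Reachable states from the start: {p1,p3,p4,p5,p7,p8,p9}. Unreachable: {p2,p6} — drop them.
Initial partition by acceptance: {p9} | {p1,p3,p4,p5,p7,p8}.
Refine {p1,p3,p4,p5,p7,p8} on symbol L: members go to different blocks, giving {p1,p3,p4,p7} and {p5,p8}.
Refine {p1,p3,p4,p7} on symbol R: members go to different blocks, giving {p1,p7} and {p3,p4}.
No further refinement is possible. Final partition (4 blocks): {p9} | {p1,p7} | {p5,p8} | {p3,p4}.

4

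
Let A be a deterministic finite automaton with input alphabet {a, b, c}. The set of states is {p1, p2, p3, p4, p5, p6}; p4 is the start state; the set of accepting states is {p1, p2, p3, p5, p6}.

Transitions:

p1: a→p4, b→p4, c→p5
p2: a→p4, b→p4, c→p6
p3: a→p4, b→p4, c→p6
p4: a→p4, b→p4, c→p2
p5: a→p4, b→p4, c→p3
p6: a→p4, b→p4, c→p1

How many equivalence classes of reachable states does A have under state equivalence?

Every state is reachable, so we keep all 6.
P0 = {p1,p2,p3,p5,p6} | {p4}.
No further refinement is possible. Final partition (2 blocks): {p1,p2,p3,p5,p6} | {p4}.

2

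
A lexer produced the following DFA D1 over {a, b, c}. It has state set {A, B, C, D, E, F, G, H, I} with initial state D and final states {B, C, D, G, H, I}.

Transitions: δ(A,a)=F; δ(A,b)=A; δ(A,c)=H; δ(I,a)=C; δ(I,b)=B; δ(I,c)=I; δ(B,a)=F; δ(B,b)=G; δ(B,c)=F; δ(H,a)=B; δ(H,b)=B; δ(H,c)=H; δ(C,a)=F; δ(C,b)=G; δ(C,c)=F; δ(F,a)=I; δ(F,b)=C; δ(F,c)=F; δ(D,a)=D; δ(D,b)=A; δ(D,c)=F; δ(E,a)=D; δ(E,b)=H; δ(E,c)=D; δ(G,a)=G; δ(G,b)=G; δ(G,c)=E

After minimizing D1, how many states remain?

7

P0 = {B,C,D,G,H,I} | {A,E,F}.
Split {B,C,D,G,H,I} by δ(·,a) → {D,G,H,I} and {B,C}.
Refine {D,G,H,I} on symbol a: members go to different blocks, giving {D,G} and {H,I}.
On input b, block {D,G} splits into {D} and {G}.
Split {A,E,F} by δ(·,a) → {A} and {E} and {F}.
The partition is now stable with 7 blocks: {D} | {A} | {B,C} | {H,I} | {G} | {E} | {F}.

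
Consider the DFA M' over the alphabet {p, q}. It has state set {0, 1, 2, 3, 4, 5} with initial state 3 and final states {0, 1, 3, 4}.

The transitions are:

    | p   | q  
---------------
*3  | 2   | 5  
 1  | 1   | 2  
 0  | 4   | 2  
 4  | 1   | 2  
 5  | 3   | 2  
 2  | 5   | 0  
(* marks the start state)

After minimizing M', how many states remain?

P0 = {0,1,3,4} | {2,5}.
Refine {0,1,3,4} on symbol p: members go to different blocks, giving {0,1,4} and {3}.
On input p, block {2,5} splits into {2} and {5}.
No further refinement is possible. Final partition (4 blocks): {0,1,4} | {2} | {3} | {5}.

4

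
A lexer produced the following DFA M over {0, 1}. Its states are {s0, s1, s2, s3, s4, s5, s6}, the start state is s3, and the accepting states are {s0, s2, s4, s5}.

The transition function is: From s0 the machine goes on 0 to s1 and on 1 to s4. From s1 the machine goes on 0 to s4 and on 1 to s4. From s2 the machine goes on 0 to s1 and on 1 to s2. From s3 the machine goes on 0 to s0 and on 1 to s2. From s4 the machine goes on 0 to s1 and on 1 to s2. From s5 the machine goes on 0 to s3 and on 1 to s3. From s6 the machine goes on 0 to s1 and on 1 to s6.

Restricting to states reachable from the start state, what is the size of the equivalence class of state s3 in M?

2

States {s5,s6} cannot be reached from the start state, so discard them.
Initial partition by acceptance: {s0,s2,s4} | {s1,s3}.
Stable partition: {s0,s2,s4} | {s1,s3} — 2 equivalence classes.
The equivalence class containing s3 is {s1,s3}, of size 2.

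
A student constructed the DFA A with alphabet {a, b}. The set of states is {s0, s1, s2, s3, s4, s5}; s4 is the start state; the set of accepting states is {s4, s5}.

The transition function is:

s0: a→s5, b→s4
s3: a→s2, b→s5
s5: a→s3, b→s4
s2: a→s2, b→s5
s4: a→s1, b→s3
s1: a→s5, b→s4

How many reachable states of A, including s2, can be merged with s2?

First remove the unreachable states {s0}; 5 states remain.
Start with accepting vs non-accepting: {s4,s5} | {s1,s2,s3}.
Refine {s4,s5} on symbol b: members go to different blocks, giving {s4} and {s5}.
Split {s1,s2,s3} by δ(·,a) → {s2,s3} and {s1}.
Stable partition: {s4} | {s2,s3} | {s5} | {s1} — 4 equivalence classes.
The equivalence class containing s2 is {s2,s3}, of size 2.

2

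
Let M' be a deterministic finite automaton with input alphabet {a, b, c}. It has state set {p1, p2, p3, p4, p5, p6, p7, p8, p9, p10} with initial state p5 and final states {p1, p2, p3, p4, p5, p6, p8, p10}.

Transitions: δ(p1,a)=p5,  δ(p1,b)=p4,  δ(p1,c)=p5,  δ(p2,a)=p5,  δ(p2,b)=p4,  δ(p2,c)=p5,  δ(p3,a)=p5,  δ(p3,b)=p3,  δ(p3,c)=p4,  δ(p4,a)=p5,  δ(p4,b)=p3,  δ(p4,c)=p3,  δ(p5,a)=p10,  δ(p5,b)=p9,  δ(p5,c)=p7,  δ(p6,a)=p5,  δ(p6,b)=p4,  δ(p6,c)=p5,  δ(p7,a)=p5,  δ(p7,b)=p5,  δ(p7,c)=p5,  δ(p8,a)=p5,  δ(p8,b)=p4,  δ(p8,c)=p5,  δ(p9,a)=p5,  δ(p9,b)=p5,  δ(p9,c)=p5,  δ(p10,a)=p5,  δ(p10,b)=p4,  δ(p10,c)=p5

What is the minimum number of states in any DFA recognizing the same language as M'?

4

States {p1,p2,p6,p8} cannot be reached from the start state, so discard them.
Initial partition by acceptance: {p3,p4,p5,p10} | {p7,p9}.
Refine {p3,p4,p5,p10} on symbol b: members go to different blocks, giving {p3,p4,p10} and {p5}.
Refine {p3,p4,p10} on symbol c: members go to different blocks, giving {p3,p4} and {p10}.
The partition is now stable with 4 blocks: {p3,p4} | {p7,p9} | {p5} | {p10}.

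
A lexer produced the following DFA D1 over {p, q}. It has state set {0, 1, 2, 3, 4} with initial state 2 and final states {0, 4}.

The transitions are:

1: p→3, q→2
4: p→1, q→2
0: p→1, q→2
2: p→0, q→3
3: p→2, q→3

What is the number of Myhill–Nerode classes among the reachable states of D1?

4

States {4} cannot be reached from the start state, so discard them.
Initial partition by acceptance: {0} | {1,2,3}.
On input p, block {1,2,3} splits into {1,3} and {2}.
On input p, block {1,3} splits into {1} and {3}.
Stable partition: {0} | {1} | {2} | {3} — 4 equivalence classes.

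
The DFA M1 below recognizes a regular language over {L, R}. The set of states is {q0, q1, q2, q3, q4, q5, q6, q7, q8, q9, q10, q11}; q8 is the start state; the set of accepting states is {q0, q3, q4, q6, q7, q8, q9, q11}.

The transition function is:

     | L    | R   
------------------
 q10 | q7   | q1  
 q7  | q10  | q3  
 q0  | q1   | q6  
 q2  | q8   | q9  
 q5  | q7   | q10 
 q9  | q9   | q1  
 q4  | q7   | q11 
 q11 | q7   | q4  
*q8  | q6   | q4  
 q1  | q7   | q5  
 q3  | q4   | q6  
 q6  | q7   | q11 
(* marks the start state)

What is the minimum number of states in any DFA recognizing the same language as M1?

4

First remove the unreachable states {q0,q2,q9}; 9 states remain.
P0 = {q3,q4,q6,q7,q8,q11} | {q1,q5,q10}.
Refine {q3,q4,q6,q7,q8,q11} on symbol L: members go to different blocks, giving {q3,q4,q6,q8,q11} and {q7}.
Refine {q3,q4,q6,q8,q11} on symbol L: members go to different blocks, giving {q4,q6,q11} and {q3,q8}.
Stable partition: {q4,q6,q11} | {q1,q5,q10} | {q7} | {q3,q8} — 4 equivalence classes.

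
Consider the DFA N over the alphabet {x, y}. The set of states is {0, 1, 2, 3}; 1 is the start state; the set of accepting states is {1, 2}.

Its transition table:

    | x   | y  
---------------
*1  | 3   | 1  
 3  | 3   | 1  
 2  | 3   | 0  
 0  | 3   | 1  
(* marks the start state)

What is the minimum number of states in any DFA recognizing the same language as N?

States {0,2} cannot be reached from the start state, so discard them.
Initial partition by acceptance: {1} | {3}.
Stable partition: {1} | {3} — 2 equivalence classes.

2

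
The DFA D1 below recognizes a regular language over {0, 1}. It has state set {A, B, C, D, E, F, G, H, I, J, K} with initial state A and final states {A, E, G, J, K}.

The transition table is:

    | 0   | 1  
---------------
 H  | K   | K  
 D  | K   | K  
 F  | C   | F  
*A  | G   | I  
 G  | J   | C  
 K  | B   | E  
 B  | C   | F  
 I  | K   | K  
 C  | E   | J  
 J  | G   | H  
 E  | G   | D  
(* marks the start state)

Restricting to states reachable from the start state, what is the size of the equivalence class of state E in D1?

3

All states are reachable from the start state.
P0 = {A,E,G,J,K} | {B,C,D,F,H,I}.
Split {A,E,G,J,K} by δ(·,0) → {A,E,G,J} and {K}.
Split {B,C,D,F,H,I} by δ(·,0) → {D,H,I} and {B,F} and {C}.
On input 1, block {A,E,G,J} splits into {A,E,J} and {G}.
Stable partition: {A,E,J} | {D,H,I} | {K} | {B,F} | {C} | {G} — 6 equivalence classes.
State E belongs to the block {A,E,J}, which has 3 states.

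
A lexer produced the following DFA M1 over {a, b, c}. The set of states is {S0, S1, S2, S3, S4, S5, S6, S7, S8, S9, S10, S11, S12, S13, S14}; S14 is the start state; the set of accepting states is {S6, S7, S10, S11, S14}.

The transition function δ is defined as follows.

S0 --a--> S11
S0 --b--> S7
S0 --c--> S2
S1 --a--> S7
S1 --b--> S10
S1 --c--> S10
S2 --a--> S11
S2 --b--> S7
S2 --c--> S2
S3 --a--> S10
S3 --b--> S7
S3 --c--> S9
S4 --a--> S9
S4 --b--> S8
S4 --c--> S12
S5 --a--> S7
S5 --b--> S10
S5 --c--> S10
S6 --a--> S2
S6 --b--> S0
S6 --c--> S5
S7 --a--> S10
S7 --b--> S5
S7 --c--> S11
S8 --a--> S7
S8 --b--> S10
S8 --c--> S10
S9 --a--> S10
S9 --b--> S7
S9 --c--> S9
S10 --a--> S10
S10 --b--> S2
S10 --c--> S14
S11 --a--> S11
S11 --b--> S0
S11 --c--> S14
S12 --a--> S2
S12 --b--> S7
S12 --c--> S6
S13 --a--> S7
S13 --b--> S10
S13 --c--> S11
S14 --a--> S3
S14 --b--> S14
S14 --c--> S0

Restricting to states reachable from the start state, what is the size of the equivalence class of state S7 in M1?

1

Reachable states from the start: {S0,S2,S3,S5,S7,S9,S10,S11,S14}. Unreachable: {S1,S4,S6,S8,S12,S13} — drop them.
P0 = {S7,S10,S11,S14} | {S0,S2,S3,S5,S9}.
Refine {S7,S10,S11,S14} on symbol a: members go to different blocks, giving {S7,S10,S11} and {S14}.
Split {S7,S10,S11} by δ(·,c) → {S10,S11} and {S7}.
Refine {S0,S2,S3,S5,S9} on symbol a: members go to different blocks, giving {S0,S2,S3,S9} and {S5}.
Stable partition: {S10,S11} | {S0,S2,S3,S9} | {S14} | {S7} | {S5} — 5 equivalence classes.
The equivalence class containing S7 is {S7}, of size 1.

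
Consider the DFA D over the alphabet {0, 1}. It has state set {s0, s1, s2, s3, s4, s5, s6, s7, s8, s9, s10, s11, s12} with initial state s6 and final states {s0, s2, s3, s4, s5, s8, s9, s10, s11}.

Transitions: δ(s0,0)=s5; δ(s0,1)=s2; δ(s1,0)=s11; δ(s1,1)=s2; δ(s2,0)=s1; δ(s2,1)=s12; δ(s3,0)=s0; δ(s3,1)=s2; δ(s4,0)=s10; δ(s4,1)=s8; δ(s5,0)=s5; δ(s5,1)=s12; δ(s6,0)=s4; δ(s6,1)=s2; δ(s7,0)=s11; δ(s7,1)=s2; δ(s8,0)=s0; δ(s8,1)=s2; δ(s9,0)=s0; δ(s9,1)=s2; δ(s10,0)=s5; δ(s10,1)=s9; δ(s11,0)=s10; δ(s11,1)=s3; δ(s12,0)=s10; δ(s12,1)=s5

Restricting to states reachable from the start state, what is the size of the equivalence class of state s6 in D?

2

States {s7} cannot be reached from the start state, so discard them.
Initial partition by acceptance: {s0,s2,s3,s4,s5,s8,s9,s10,s11} | {s1,s6,s12}.
Refine {s0,s2,s3,s4,s5,s8,s9,s10,s11} on symbol 0: members go to different blocks, giving {s0,s3,s4,s5,s8,s9,s10,s11} and {s2}.
Split {s0,s3,s4,s5,s8,s9,s10,s11} by δ(·,1) → {s0,s3,s8,s9} and {s4,s10,s11} and {s5}.
Split {s0,s3,s8,s9} by δ(·,0) → {s3,s8,s9} and {s0}.
Refine {s1,s6,s12} on symbol 1: members go to different blocks, giving {s1,s6} and {s12}.
Split {s4,s10,s11} by δ(·,0) → {s4,s11} and {s10}.
The partition is now stable with 8 blocks: {s3,s8,s9} | {s1,s6} | {s2} | {s4,s11} | {s5} | {s0} | {s12} | {s10}.
State s6 belongs to the block {s1,s6}, which has 2 states.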